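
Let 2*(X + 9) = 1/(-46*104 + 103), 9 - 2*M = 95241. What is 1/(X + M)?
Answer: -9362/445865251 ≈ -2.0997e-5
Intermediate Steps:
M = -47616 (M = 9/2 - 1/2*95241 = 9/2 - 95241/2 = -47616)
X = -84259/9362 (X = -9 + 1/(2*(-46*104 + 103)) = -9 + 1/(2*(-4784 + 103)) = -9 + (1/2)/(-4681) = -9 + (1/2)*(-1/4681) = -9 - 1/9362 = -84259/9362 ≈ -9.0001)
1/(X + M) = 1/(-84259/9362 - 47616) = 1/(-445865251/9362) = -9362/445865251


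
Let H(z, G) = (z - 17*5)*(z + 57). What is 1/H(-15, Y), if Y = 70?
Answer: -1/4200 ≈ -0.00023810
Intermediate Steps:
H(z, G) = (-85 + z)*(57 + z) (H(z, G) = (z - 85)*(57 + z) = (-85 + z)*(57 + z))
1/H(-15, Y) = 1/(-4845 + (-15)² - 28*(-15)) = 1/(-4845 + 225 + 420) = 1/(-4200) = -1/4200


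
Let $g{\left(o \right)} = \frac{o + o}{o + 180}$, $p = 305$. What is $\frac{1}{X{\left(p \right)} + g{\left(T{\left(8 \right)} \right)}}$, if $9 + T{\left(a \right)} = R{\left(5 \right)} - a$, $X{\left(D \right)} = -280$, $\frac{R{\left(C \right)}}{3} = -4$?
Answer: $- \frac{151}{42338} \approx -0.0035665$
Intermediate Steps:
$R{\left(C \right)} = -12$ ($R{\left(C \right)} = 3 \left(-4\right) = -12$)
$T{\left(a \right)} = -21 - a$ ($T{\left(a \right)} = -9 - \left(12 + a\right) = -21 - a$)
$g{\left(o \right)} = \frac{2 o}{180 + o}$
$\frac{1}{X{\left(p \right)} + g{\left(T{\left(8 \right)} \right)}} = \frac{1}{-280 + \frac{2 \left(-21 - 8\right)}{180 - 29}} = \frac{1}{-280 + 2 \left(-29\right) \frac{1}{180 - 29}} = \frac{1}{-280 + 2 \left(-29\right) \frac{1}{151}} = \frac{1}{-280 - \frac{58}{151}} = \frac{1}{- \frac{42338}{151}} = - \frac{151}{42338}$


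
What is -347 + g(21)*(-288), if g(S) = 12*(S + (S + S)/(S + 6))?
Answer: -78299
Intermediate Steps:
g(S) = 12*S + 24*S/(6 + S) (g(S) = 12*(S + (2*S)/(6 + S)) = 12*(S + 2*S/(6 + S)) = 12*S + 24*S/(6 + S))
-347 + g(21)*(-288) = -347 + (12*21*(8 + 21)/(6 + 21))*(-288) = -347 + (12*21*29/27)*(-288) = -347 + (12*21*(1/27)*29)*(-288) = -347 + (812/3)*(-288) = -347 - 77952 = -78299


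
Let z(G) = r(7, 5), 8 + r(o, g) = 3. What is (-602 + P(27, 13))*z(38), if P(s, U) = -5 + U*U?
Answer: 2190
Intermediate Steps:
r(o, g) = -5 (r(o, g) = -8 + 3 = -5)
P(s, U) = -5 + U**2
z(G) = -5
(-602 + P(27, 13))*z(38) = (-602 + (-5 + 13**2))*(-5) = (-602 + (-5 + 169))*(-5) = (-602 + 164)*(-5) = -438*(-5) = 2190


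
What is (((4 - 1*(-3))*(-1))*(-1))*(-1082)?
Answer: -7574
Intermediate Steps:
(((4 - 1*(-3))*(-1))*(-1))*(-1082) = (((4 + 3)*(-1))*(-1))*(-1082) = ((7*(-1))*(-1))*(-1082) = -7*(-1)*(-1082) = 7*(-1082) = -7574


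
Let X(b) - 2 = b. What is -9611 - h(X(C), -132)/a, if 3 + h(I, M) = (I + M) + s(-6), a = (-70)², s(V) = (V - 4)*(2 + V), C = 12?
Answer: -47093819/4900 ≈ -9611.0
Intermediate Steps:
X(b) = 2 + b
s(V) = (-4 + V)*(2 + V)
a = 4900
h(I, M) = 37 + I + M (h(I, M) = -3 + ((I + M) + (-8 + (-6)² - 2*(-6))) = -3 + ((I + M) + (-8 + 36 + 12)) = -3 + ((I + M) + 40) = -3 + (40 + I + M) = 37 + I + M)
-9611 - h(X(C), -132)/a = -9611 - (37 + (2 + 12) - 132)/4900 = -9611 - (37 + 14 - 132)/4900 = -9611 - (-81)/4900 = -9611 - 1*(-81/4900) = -9611 + 81/4900 = -47093819/4900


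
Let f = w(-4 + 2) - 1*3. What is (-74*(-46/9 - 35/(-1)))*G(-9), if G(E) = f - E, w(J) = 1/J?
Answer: -109483/9 ≈ -12165.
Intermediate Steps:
f = -7/2 (f = 1/(-4 + 2) - 1*3 = 1/(-2) - 3 = -½ - 3 = -7/2 ≈ -3.5000)
G(E) = -7/2 - E
(-74*(-46/9 - 35/(-1)))*G(-9) = (-74*(-46/9 - 35/(-1)))*(-7/2 - 1*(-9)) = (-74*(-46*⅑ - 35*(-1)))*(-7/2 + 9) = -74*(-46/9 + 35)*(11/2) = -74*269/9*(11/2) = -19906/9*11/2 = -109483/9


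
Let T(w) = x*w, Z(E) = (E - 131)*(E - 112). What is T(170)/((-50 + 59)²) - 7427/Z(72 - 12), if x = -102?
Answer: -21540289/99684 ≈ -216.09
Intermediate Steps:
Z(E) = (-131 + E)*(-112 + E)
T(w) = -102*w
T(170)/((-50 + 59)²) - 7427/Z(72 - 12) = (-102*170)/((-50 + 59)²) - 7427/(14672 + (72 - 12)² - 243*(72 - 12)) = -17340/(9²) - 7427/(14672 + 60² - 243*60) = -17340/81 - 7427/(14672 + 3600 - 14580) = -17340*1/81 - 7427/3692 = -5780/27 - 7427*1/3692 = -5780/27 - 7427/3692 = -21540289/99684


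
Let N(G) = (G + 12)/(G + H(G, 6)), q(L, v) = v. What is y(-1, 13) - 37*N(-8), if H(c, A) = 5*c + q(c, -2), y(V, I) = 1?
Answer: 99/25 ≈ 3.9600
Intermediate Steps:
H(c, A) = -2 + 5*c (H(c, A) = 5*c - 2 = -2 + 5*c)
N(G) = (12 + G)/(-2 + 6*G) (N(G) = (G + 12)/(G + (-2 + 5*G)) = (12 + G)/(-2 + 6*G))
y(-1, 13) - 37*N(-8) = 1 - 37*(12 - 8)/(2*(-1 + 3*(-8))) = 1 - 37*4/(2*(-1 - 24)) = 1 - 37*4/(2*(-25)) = 1 - 37*(-1)*4/(2*25) = 1 - 37*(-2/25) = 1 + 74/25 = 99/25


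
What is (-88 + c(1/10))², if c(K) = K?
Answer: 772641/100 ≈ 7726.4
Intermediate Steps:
(-88 + c(1/10))² = (-88 + 1/10)² = (-88 + ⅒)² = (-879/10)² = 772641/100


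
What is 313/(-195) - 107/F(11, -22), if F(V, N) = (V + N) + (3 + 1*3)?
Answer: 772/39 ≈ 19.795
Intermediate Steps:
F(V, N) = 6 + N + V (F(V, N) = (N + V) + (3 + 3) = (N + V) + 6 = 6 + N + V)
313/(-195) - 107/F(11, -22) = 313/(-195) - 107/(6 - 22 + 11) = 313*(-1/195) - 107/(-5) = -313/195 - 107*(-⅕) = -313/195 + 107/5 = 772/39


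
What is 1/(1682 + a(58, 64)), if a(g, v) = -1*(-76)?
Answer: 1/1758 ≈ 0.00056883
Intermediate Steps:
a(g, v) = 76
1/(1682 + a(58, 64)) = 1/(1682 + 76) = 1/1758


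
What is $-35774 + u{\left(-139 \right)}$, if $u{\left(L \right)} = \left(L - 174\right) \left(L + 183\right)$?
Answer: $-49546$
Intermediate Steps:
$u{\left(L \right)} = \left(-174 + L\right) \left(183 + L\right)$
$-35774 + u{\left(-139 \right)} = -35774 + \left(-31842 + \left(-139\right)^{2} + 9 \left(-139\right)\right) = -35774 - 13772 = -49546$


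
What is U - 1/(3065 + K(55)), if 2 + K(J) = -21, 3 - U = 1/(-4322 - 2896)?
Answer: 1829647/609921 ≈ 2.9998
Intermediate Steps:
U = 21655/7218 (U = 3 - 1/(-4322 - 2896) = 3 - 1/(-7218) = 3 - 1*(-1/7218) = 3 + 1/7218 = 21655/7218 ≈ 3.0001)
K(J) = -23 (K(J) = -2 - 21 = -23)
U - 1/(3065 + K(55)) = 21655/7218 - 1/(3065 - 23) = 21655/7218 - 1/3042 = 1829647/609921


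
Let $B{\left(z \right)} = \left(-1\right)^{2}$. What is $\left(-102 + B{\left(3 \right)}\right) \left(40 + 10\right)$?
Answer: $-5050$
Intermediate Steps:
$B{\left(z \right)} = 1$
$\left(-102 + B{\left(3 \right)}\right) \left(40 + 10\right) = \left(-102 + 1\right) \left(40 + 10\right) = \left(-101\right) 50 = -5050$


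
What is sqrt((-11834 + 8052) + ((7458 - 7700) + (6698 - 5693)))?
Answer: I*sqrt(3019) ≈ 54.945*I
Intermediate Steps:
sqrt((-11834 + 8052) + ((7458 - 7700) + (6698 - 5693))) = sqrt(-3782 + (-242 + 1005)) = sqrt(-3782 + 763) = sqrt(-3019) = I*sqrt(3019)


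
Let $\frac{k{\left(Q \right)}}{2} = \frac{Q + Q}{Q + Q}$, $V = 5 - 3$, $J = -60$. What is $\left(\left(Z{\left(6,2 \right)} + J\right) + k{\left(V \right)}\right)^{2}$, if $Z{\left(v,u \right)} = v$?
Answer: $2704$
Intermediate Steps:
$V = 2$ ($V = 5 - 3 = 2$)
$k{\left(Q \right)} = 2$ ($k{\left(Q \right)} = 2 \frac{Q + Q}{Q + Q} = 2 \frac{2 Q}{2 Q} = 2 \cdot 2 Q \frac{1}{2 Q} = 2 \cdot 1 = 2$)
$\left(\left(Z{\left(6,2 \right)} + J\right) + k{\left(V \right)}\right)^{2} = \left(\left(6 - 60\right) + 2\right)^{2} = \left(-54 + 2\right)^{2} = \left(-52\right)^{2} = 2704$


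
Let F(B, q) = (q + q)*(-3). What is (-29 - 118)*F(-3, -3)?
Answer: -2646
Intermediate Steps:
F(B, q) = -6*q (F(B, q) = (2*q)*(-3) = -6*q)
(-29 - 118)*F(-3, -3) = (-29 - 118)*(-6*(-3)) = -147*18 = -2646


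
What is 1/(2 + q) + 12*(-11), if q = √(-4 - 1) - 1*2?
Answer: -132 - I*√5/5 ≈ -132.0 - 0.44721*I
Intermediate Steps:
q = -2 + I*√5 (q = √(-5) - 2 = I*√5 - 2 = -2 + I*√5 ≈ -2.0 + 2.2361*I)
1/(2 + q) + 12*(-11) = 1/(2 + (-2 + I*√5)) + 12*(-11) = 1/(I*√5) - 132 = -I*√5/5 - 132 = -132 - I*√5/5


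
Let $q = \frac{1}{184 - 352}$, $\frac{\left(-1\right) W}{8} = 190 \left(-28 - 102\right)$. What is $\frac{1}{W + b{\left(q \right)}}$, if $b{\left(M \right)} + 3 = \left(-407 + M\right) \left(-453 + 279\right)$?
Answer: $\frac{28}{7515649} \approx 3.7256 \cdot 10^{-6}$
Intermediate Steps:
$W = 197600$ ($W = - 8 \cdot 190 \left(-28 - 102\right) = - 8 \cdot 190 \left(-130\right) = \left(-8\right) \left(-24700\right) = 197600$)
$q = - \frac{1}{168}$ ($q = \frac{1}{-168} = - \frac{1}{168} \approx -0.0059524$)
$b{\left(M \right)} = 70815 - 174 M$ ($b{\left(M \right)} = -3 + \left(-407 + M\right) \left(-453 + 279\right) = -3 + \left(-407 + M\right) \left(-174\right) = -3 - \left(-70818 + 174 M\right) = 70815 - 174 M$)
$\frac{1}{W + b{\left(q \right)}} = \frac{1}{197600 + \left(70815 - - \frac{29}{28}\right)} = \frac{1}{197600 + \left(70815 + \frac{29}{28}\right)} = \frac{1}{197600 + \frac{1982849}{28}} = \frac{1}{\frac{7515649}{28}} = \frac{28}{7515649}$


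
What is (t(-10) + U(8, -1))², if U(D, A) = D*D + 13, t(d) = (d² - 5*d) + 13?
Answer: 57600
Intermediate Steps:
t(d) = 13 + d² - 5*d
U(D, A) = 13 + D² (U(D, A) = D² + 13 = 13 + D²)
(t(-10) + U(8, -1))² = ((13 + (-10)² - 5*(-10)) + (13 + 8²))² = ((13 + 100 + 50) + (13 + 64))² = (163 + 77)² = 240² = 57600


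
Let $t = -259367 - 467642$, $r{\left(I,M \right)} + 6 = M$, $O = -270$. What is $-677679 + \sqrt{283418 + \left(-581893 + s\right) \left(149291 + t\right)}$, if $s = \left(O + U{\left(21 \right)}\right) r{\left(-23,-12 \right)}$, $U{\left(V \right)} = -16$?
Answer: $-677679 + 8 \sqrt{5206191427} \approx -1.0045 \cdot 10^{5}$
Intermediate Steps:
$r{\left(I,M \right)} = -6 + M$
$t = -727009$
$s = 5148$ ($s = \left(-270 - 16\right) \left(-6 - 12\right) = \left(-286\right) \left(-18\right) = 5148$)
$-677679 + \sqrt{283418 + \left(-581893 + s\right) \left(149291 + t\right)} = -677679 + \sqrt{283418 + \left(-581893 + 5148\right) \left(149291 - 727009\right)} = -677679 + \sqrt{283418 - -333195967910} = -677679 + \sqrt{283418 + 333195967910} = -677679 + \sqrt{333196251328} = -677679 + 8 \sqrt{5206191427}$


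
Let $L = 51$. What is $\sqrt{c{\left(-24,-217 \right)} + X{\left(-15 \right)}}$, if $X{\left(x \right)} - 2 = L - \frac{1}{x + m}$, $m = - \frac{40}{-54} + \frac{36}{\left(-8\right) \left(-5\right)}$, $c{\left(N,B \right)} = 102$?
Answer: $\frac{\sqrt{2017593485}}{3607} \approx 12.453$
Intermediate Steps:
$m = \frac{443}{270}$ ($m = \left(-40\right) \left(- \frac{1}{54}\right) + \frac{36}{40} = \frac{20}{27} + 36 \cdot \frac{1}{40} = \frac{20}{27} + \frac{9}{10} = \frac{443}{270} \approx 1.6407$)
$X{\left(x \right)} = 53 - \frac{1}{\frac{443}{270} + x}$ ($X{\left(x \right)} = 2 + \left(51 - \frac{1}{x + \frac{443}{270}}\right) = 2 + \left(51 - \frac{1}{\frac{443}{270} + x}\right) = 53 - \frac{1}{\frac{443}{270} + x}$)
$\sqrt{c{\left(-24,-217 \right)} + X{\left(-15 \right)}} = \sqrt{102 + \frac{23209 + 14310 \left(-15\right)}{443 + 270 \left(-15\right)}} = \sqrt{102 + \frac{23209 - 214650}{443 - 4050}} = \sqrt{102 + \frac{1}{-3607} \left(-191441\right)} = \sqrt{102 - - \frac{191441}{3607}} = \sqrt{102 + \frac{191441}{3607}} = \sqrt{\frac{559355}{3607}} = \frac{\sqrt{2017593485}}{3607}$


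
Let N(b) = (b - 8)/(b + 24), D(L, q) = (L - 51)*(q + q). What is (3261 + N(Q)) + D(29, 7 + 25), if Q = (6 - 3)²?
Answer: 61150/33 ≈ 1853.0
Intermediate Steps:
Q = 9 (Q = 3² = 9)
D(L, q) = 2*q*(-51 + L) (D(L, q) = (-51 + L)*(2*q) = 2*q*(-51 + L))
N(b) = (-8 + b)/(24 + b)
(3261 + N(Q)) + D(29, 7 + 25) = (3261 + (-8 + 9)/(24 + 9)) + 2*(7 + 25)*(-51 + 29) = (3261 + 1/33) + 2*32*(-22) = (3261 + (1/33)*1) - 1408 = (3261 + 1/33) - 1408 = 107614/33 - 1408 = 61150/33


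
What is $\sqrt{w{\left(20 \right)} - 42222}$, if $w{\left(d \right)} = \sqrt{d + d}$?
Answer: $\sqrt{-42222 + 2 \sqrt{10}} \approx 205.46 i$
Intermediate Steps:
$w{\left(d \right)} = \sqrt{2} \sqrt{d}$ ($w{\left(d \right)} = \sqrt{2 d} = \sqrt{2} \sqrt{d}$)
$\sqrt{w{\left(20 \right)} - 42222} = \sqrt{\sqrt{2} \sqrt{20} - 42222} = \sqrt{\sqrt{2} \cdot 2 \sqrt{5} - 42222} = \sqrt{2 \sqrt{10} - 42222} = \sqrt{-42222 + 2 \sqrt{10}}$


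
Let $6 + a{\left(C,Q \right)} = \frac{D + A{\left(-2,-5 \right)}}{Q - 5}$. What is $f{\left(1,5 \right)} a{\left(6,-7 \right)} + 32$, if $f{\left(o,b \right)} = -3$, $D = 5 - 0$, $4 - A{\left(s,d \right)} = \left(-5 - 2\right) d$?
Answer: $\frac{87}{2} \approx 43.5$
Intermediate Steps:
$A{\left(s,d \right)} = 4 + 7 d$ ($A{\left(s,d \right)} = 4 - \left(-5 - 2\right) d = 4 - - 7 d = 4 + 7 d$)
$D = 5$ ($D = 5 + 0 = 5$)
$a{\left(C,Q \right)} = -6 - \frac{26}{-5 + Q}$ ($a{\left(C,Q \right)} = -6 + \frac{5 + \left(4 + 7 \left(-5\right)\right)}{Q - 5} = -6 + \frac{5 + \left(4 - 35\right)}{-5 + Q} = -6 + \frac{5 - 31}{-5 + Q} = -6 - \frac{26}{-5 + Q}$)
$f{\left(1,5 \right)} a{\left(6,-7 \right)} + 32 = - 3 \frac{2 \left(2 - -21\right)}{-5 - 7} + 32 = - 3 \frac{2 \left(2 + 21\right)}{-12} + 32 = - 3 \cdot 2 \left(- \frac{1}{12}\right) 23 + 32 = \left(-3\right) \left(- \frac{23}{6}\right) + 32 = \frac{23}{2} + 32 = \frac{87}{2}$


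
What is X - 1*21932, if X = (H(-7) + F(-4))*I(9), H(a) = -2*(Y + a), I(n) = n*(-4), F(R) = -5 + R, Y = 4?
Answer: -21824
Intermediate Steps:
I(n) = -4*n
H(a) = -8 - 2*a (H(a) = -2*(4 + a) = -8 - 2*a)
X = 108 (X = ((-8 - 2*(-7)) + (-5 - 4))*(-4*9) = ((-8 + 14) - 9)*(-36) = (6 - 9)*(-36) = -3*(-36) = 108)
X - 1*21932 = 108 - 1*21932 = 108 - 21932 = -21824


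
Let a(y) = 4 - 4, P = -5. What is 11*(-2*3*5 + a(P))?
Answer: -330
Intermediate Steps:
a(y) = 0
11*(-2*3*5 + a(P)) = 11*(-2*3*5 + 0) = 11*(-6*5 + 0) = 11*(-30 + 0) = 11*(-30) = -330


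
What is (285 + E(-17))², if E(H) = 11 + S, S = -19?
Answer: 76729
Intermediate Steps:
E(H) = -8 (E(H) = 11 - 19 = -8)
(285 + E(-17))² = (285 - 8)² = 277² = 76729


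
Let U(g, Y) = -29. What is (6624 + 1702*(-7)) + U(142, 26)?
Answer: -5319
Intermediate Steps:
(6624 + 1702*(-7)) + U(142, 26) = (6624 + 1702*(-7)) - 29 = (6624 - 11914) - 29 = -5290 - 29 = -5319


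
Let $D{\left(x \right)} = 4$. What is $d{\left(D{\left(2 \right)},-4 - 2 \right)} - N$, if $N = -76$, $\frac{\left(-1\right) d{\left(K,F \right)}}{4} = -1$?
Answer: $80$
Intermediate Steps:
$d{\left(K,F \right)} = 4$ ($d{\left(K,F \right)} = \left(-4\right) \left(-1\right) = 4$)
$d{\left(D{\left(2 \right)},-4 - 2 \right)} - N = 4 - -76 = 4 + 76 = 80$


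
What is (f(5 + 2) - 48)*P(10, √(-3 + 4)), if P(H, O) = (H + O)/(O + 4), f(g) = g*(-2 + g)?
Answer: -143/5 ≈ -28.600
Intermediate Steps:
P(H, O) = (H + O)/(4 + O)
(f(5 + 2) - 48)*P(10, √(-3 + 4)) = ((5 + 2)*(-2 + (5 + 2)) - 48)*((10 + √(-3 + 4))/(4 + √(-3 + 4))) = (7*(-2 + 7) - 48)*((10 + √1)/(4 + √1)) = (7*5 - 48)*((10 + 1)/(4 + 1)) = (35 - 48)*(11/5) = -13*11/5 = -143/5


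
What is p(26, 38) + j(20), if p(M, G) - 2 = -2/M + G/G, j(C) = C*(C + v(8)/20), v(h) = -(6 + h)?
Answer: 5056/13 ≈ 388.92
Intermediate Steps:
v(h) = -6 - h
j(C) = C*(-7/10 + C) (j(C) = C*(C + (-6 - 1*8)/20) = C*(C + (-6 - 8)*(1/20)) = C*(C - 14*1/20) = C*(C - 7/10) = C*(-7/10 + C))
p(M, G) = 3 - 2/M (p(M, G) = 2 + (-2/M + G/G) = 2 + (-2/M + 1) = 2 + (1 - 2/M) = 3 - 2/M)
p(26, 38) + j(20) = (3 - 2/26) + (⅒)*20*(-7 + 10*20) = (3 - 2*1/26) + (⅒)*20*(-7 + 200) = (3 - 1/13) + (⅒)*20*193 = 38/13 + 386 = 5056/13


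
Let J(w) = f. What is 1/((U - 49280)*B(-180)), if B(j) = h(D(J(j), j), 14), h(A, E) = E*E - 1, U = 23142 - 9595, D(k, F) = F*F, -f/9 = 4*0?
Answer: -1/6967935 ≈ -1.4351e-7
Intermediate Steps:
f = 0 (f = -36*0 = -9*0 = 0)
J(w) = 0
D(k, F) = F**2
U = 13547
h(A, E) = -1 + E**2 (h(A, E) = E**2 - 1 = -1 + E**2)
B(j) = 195 (B(j) = -1 + 14**2 = -1 + 196 = 195)
1/((U - 49280)*B(-180)) = 1/((13547 - 49280)*195) = (1/195)/(-35733) = -1/35733*1/195 = -1/6967935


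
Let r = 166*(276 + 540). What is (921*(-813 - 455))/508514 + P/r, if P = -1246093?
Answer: -395922522685/34440636192 ≈ -11.496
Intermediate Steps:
r = 135456 (r = 166*816 = 135456)
(921*(-813 - 455))/508514 + P/r = (921*(-813 - 455))/508514 - 1246093/135456 = (921*(-1268))*(1/508514) - 1246093*1/135456 = -1167828*1/508514 - 1246093/135456 = -583914/254257 - 1246093/135456 = -395922522685/34440636192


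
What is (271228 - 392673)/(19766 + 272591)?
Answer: -121445/292357 ≈ -0.41540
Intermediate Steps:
(271228 - 392673)/(19766 + 272591) = -121445/292357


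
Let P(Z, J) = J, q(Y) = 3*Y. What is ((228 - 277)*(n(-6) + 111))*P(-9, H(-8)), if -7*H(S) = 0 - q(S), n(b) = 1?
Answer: 18816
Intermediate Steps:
H(S) = 3*S/7 (H(S) = -(0 - 3*S)/7 = -(-3)*S/7 = 3*S/7)
((228 - 277)*(n(-6) + 111))*P(-9, H(-8)) = ((228 - 277)*(1 + 111))*((3/7)*(-8)) = -49*112*(-24/7) = -5488*(-24/7) = 18816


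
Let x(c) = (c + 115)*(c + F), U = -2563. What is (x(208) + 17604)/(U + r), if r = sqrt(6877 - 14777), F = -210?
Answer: -43463354/6576869 - 169580*I*sqrt(79)/6576869 ≈ -6.6085 - 0.22918*I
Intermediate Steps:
x(c) = (-210 + c)*(115 + c) (x(c) = (c + 115)*(c - 210) = (115 + c)*(-210 + c) = (-210 + c)*(115 + c))
r = 10*I*sqrt(79) (r = sqrt(-7900) = 10*I*sqrt(79) ≈ 88.882*I)
(x(208) + 17604)/(U + r) = ((-24150 + 208**2 - 95*208) + 17604)/(-2563 + 10*I*sqrt(79)) = ((-24150 + 43264 - 19760) + 17604)/(-2563 + 10*I*sqrt(79)) = (-646 + 17604)/(-2563 + 10*I*sqrt(79)) = 16958/(-2563 + 10*I*sqrt(79))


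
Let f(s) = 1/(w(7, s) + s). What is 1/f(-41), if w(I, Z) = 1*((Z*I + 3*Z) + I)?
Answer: -444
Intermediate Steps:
w(I, Z) = I + 3*Z + I*Z (w(I, Z) = 1*((I*Z + 3*Z) + I) = 1*((3*Z + I*Z) + I) = 1*(I + 3*Z + I*Z) = I + 3*Z + I*Z)
f(s) = 1/(7 + 11*s) (f(s) = 1/((7 + 3*s + 7*s) + s) = 1/((7 + 10*s) + s) = 1/(7 + 11*s))
1/f(-41) = 1/(1/(7 + 11*(-41))) = 1/(1/(7 - 451)) = 1/(1/(-444)) = 1/(-1/444) = -444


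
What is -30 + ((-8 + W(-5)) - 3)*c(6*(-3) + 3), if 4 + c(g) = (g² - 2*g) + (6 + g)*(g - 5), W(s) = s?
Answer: -6926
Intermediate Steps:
c(g) = -4 + g² - 2*g + (-5 + g)*(6 + g) (c(g) = -4 + ((g² - 2*g) + (6 + g)*(g - 5)) = -4 + ((g² - 2*g) + (6 + g)*(-5 + g)) = -4 + ((g² - 2*g) + (-5 + g)*(6 + g)) = -4 + (g² - 2*g + (-5 + g)*(6 + g)) = -4 + g² - 2*g + (-5 + g)*(6 + g))
-30 + ((-8 + W(-5)) - 3)*c(6*(-3) + 3) = -30 + ((-8 - 5) - 3)*(-34 - (6*(-3) + 3) + 2*(6*(-3) + 3)²) = -30 + (-13 - 3)*(-34 - (-18 + 3) + 2*(-18 + 3)²) = -30 - 16*(-34 - 1*(-15) + 2*(-15)²) = -30 - 16*(-34 + 15 + 2*225) = -30 - 16*(-34 + 15 + 450) = -30 - 16*431 = -30 - 6896 = -6926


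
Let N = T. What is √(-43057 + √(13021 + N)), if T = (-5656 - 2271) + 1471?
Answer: √(-43057 + √6565) ≈ 207.31*I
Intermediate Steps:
T = -6456 (T = -7927 + 1471 = -6456)
N = -6456
√(-43057 + √(13021 + N)) = √(-43057 + √(13021 - 6456)) = √(-43057 + √6565)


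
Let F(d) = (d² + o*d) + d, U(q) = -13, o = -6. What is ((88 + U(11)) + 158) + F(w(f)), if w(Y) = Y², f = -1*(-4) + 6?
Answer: 9733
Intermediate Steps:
f = 10 (f = 4 + 6 = 10)
F(d) = d² - 5*d (F(d) = (d² - 6*d) + d = d² - 5*d)
((88 + U(11)) + 158) + F(w(f)) = ((88 - 13) + 158) + 10²*(-5 + 10²) = (75 + 158) + 100*(-5 + 100) = 233 + 100*95 = 233 + 9500 = 9733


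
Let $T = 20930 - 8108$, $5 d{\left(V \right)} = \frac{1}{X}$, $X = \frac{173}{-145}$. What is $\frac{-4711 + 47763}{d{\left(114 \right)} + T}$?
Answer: $\frac{7447996}{2218177} \approx 3.3577$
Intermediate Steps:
$X = - \frac{173}{145}$ ($X = 173 \left(- \frac{1}{145}\right) = - \frac{173}{145} \approx -1.1931$)
$d{\left(V \right)} = - \frac{29}{173}$ ($d{\left(V \right)} = \frac{1}{5 \left(- \frac{173}{145}\right)} = \frac{1}{5} \left(- \frac{145}{173}\right) = - \frac{29}{173}$)
$T = 12822$ ($T = 20930 - 8108 = 12822$)
$\frac{-4711 + 47763}{d{\left(114 \right)} + T} = \frac{-4711 + 47763}{- \frac{29}{173} + 12822} = \frac{43052}{\frac{2218177}{173}} = 43052 \cdot \frac{173}{2218177} = \frac{7447996}{2218177}$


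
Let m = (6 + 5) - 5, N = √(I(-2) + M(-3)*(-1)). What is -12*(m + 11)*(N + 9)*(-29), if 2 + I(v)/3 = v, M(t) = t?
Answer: 53244 + 17748*I ≈ 53244.0 + 17748.0*I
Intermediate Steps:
I(v) = -6 + 3*v
N = 3*I (N = √((-6 + 3*(-2)) - 3*(-1)) = √((-6 - 6) + 3) = √(-12 + 3) = √(-9) = 3*I ≈ 3.0*I)
m = 6 (m = 11 - 5 = 6)
-12*(m + 11)*(N + 9)*(-29) = -12*(6 + 11)*(3*I + 9)*(-29) = -204*(9 + 3*I)*(-29) = -12*(153 + 51*I)*(-29) = (-1836 - 612*I)*(-29) = 53244 + 17748*I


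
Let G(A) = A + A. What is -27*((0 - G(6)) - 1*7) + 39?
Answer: 552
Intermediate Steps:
G(A) = 2*A
-27*((0 - G(6)) - 1*7) + 39 = -27*((0 - 2*6) - 1*7) + 39 = -27*((0 - 1*12) - 7) + 39 = -27*((0 - 12) - 7) + 39 = -27*(-12 - 7) + 39 = -27*(-19) + 39 = 513 + 39 = 552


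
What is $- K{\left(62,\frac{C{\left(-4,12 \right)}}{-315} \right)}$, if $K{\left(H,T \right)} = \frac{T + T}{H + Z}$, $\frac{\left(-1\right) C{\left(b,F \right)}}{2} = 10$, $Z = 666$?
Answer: $- \frac{1}{5733} \approx -0.00017443$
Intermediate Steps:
$C{\left(b,F \right)} = -20$ ($C{\left(b,F \right)} = \left(-2\right) 10 = -20$)
$K{\left(H,T \right)} = \frac{2 T}{666 + H}$ ($K{\left(H,T \right)} = \frac{T + T}{H + 666} = \frac{2 T}{666 + H}$)
$- K{\left(62,\frac{C{\left(-4,12 \right)}}{-315} \right)} = - \frac{2 \left(- \frac{20}{-315}\right)}{666 + 62} = - \frac{2 \left(\left(-20\right) \left(- \frac{1}{315}\right)\right)}{728} = - \frac{2 \cdot 4}{63 \cdot 728} = \left(-1\right) \frac{1}{5733} = - \frac{1}{5733}$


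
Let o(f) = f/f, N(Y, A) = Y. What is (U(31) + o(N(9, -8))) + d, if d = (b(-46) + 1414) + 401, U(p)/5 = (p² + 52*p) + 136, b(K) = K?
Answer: 15315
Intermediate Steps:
U(p) = 680 + 5*p² + 260*p (U(p) = 5*((p² + 52*p) + 136) = 5*(136 + p² + 52*p) = 680 + 5*p² + 260*p)
o(f) = 1
d = 1769 (d = (-46 + 1414) + 401 = 1368 + 401 = 1769)
(U(31) + o(N(9, -8))) + d = ((680 + 5*31² + 260*31) + 1) + 1769 = ((680 + 5*961 + 8060) + 1) + 1769 = ((680 + 4805 + 8060) + 1) + 1769 = (13545 + 1) + 1769 = 13546 + 1769 = 15315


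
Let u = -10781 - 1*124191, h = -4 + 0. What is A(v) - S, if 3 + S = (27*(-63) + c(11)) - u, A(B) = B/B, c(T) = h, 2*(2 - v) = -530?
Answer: -133263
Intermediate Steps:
v = 267 (v = 2 - ½*(-530) = 2 + 265 = 267)
h = -4
c(T) = -4
u = -134972 (u = -10781 - 124191 = -134972)
A(B) = 1
S = 133264 (S = -3 + ((27*(-63) - 4) - 1*(-134972)) = -3 + ((-1701 - 4) + 134972) = -3 + (-1705 + 134972) = -3 + 133267 = 133264)
A(v) - S = 1 - 1*133264 = 1 - 133264 = -133263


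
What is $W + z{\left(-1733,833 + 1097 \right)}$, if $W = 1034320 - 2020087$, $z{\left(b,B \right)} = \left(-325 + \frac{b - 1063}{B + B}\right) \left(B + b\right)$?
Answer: $- \frac{1013186983}{965} \approx -1.0499 \cdot 10^{6}$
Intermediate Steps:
$z{\left(b,B \right)} = \left(-325 + \frac{-1063 + b}{2 B}\right) \left(B + b\right)$
$W = -985767$
$W + z{\left(-1733,833 + 1097 \right)} = -985767 + \frac{\left(-1733\right)^{2} - -1842179 - \left(833 + 1097\right) \left(1063 + 649 \left(-1733\right) + 650 \left(833 + 1097\right)\right)}{2 \left(833 + 1097\right)} = -985767 + \frac{3003289 + 1842179 - 1930 \left(1063 - 1124717 + 650 \cdot 1930\right)}{2 \cdot 1930} = -985767 + \frac{1}{2} \cdot \frac{1}{1930} \left(3003289 + 1842179 - 1930 \left(1063 - 1124717 + 1254500\right)\right) = -985767 + \frac{1}{2} \cdot \frac{1}{1930} \left(3003289 + 1842179 - 1930 \cdot 130846\right) = -985767 + \frac{1}{2} \cdot \frac{1}{1930} \left(3003289 + 1842179 - 252532780\right) = -985767 + \frac{1}{2} \cdot \frac{1}{1930} \left(-247687312\right) = -985767 - \frac{61921828}{965} = - \frac{1013186983}{965}$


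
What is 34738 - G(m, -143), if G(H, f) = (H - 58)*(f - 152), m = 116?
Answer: 51848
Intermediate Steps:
G(H, f) = (-152 + f)*(-58 + H) (G(H, f) = (-58 + H)*(-152 + f) = (-152 + f)*(-58 + H))
34738 - G(m, -143) = 34738 - (8816 - 152*116 - 58*(-143) + 116*(-143)) = 34738 - (8816 - 17632 + 8294 - 16588) = 34738 - 1*(-17110) = 34738 + 17110 = 51848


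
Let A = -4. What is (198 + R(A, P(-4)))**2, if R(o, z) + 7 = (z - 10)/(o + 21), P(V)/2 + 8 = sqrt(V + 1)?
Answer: 10374829/289 + 12884*I*sqrt(3)/289 ≈ 35899.0 + 77.217*I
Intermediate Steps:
P(V) = -16 + 2*sqrt(1 + V) (P(V) = -16 + 2*sqrt(V + 1) = -16 + 2*sqrt(1 + V))
R(o, z) = -7 + (-10 + z)/(21 + o) (R(o, z) = -7 + (z - 10)/(o + 21) = -7 + (-10 + z)/(21 + o))
(198 + R(A, P(-4)))**2 = (198 + (-157 + (-16 + 2*sqrt(1 - 4)) - 7*(-4))/(21 - 4))**2 = (198 + (-157 + (-16 + 2*sqrt(-3)) + 28)/17)**2 = (198 + (-157 + (-16 + 2*(I*sqrt(3))) + 28)/17)**2 = (198 + (-157 + (-16 + 2*I*sqrt(3)) + 28)/17)**2 = (198 + (-145 + 2*I*sqrt(3))/17)**2 = (198 + (-145/17 + 2*I*sqrt(3)/17))**2 = (3221/17 + 2*I*sqrt(3)/17)**2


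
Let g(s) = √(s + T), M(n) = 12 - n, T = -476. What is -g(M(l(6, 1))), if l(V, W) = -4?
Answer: -2*I*√115 ≈ -21.448*I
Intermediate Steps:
g(s) = √(-476 + s) (g(s) = √(s - 476) = √(-476 + s))
-g(M(l(6, 1))) = -√(-476 + (12 - 1*(-4))) = -√(-476 + (12 + 4)) = -√(-476 + 16) = -√(-460) = -2*I*√115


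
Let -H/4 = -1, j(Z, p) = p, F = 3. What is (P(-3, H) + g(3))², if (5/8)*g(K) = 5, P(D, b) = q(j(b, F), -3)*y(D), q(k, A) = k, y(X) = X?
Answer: 1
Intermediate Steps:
H = 4 (H = -4*(-1) = 4)
P(D, b) = 3*D
g(K) = 8 (g(K) = (8/5)*5 = 8)
(P(-3, H) + g(3))² = (3*(-3) + 8)² = (-9 + 8)² = (-1)² = 1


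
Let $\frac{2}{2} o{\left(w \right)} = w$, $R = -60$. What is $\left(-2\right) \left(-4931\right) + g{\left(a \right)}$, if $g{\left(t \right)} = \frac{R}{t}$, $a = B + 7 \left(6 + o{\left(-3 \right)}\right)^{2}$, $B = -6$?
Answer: $\frac{187358}{19} \approx 9861.0$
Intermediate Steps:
$o{\left(w \right)} = w$
$a = 57$ ($a = -6 + 7 \left(6 - 3\right)^{2} = -6 + 7 \cdot 3^{2} = -6 + 7 \cdot 9 = -6 + 63 = 57$)
$g{\left(t \right)} = - \frac{60}{t}$
$\left(-2\right) \left(-4931\right) + g{\left(a \right)} = \left(-2\right) \left(-4931\right) - \frac{60}{57} = 9862 - \frac{20}{19} = \frac{187358}{19}$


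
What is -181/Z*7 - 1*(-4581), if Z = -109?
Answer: 500596/109 ≈ 4592.6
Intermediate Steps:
-181/Z*7 - 1*(-4581) = -181/(-109)*7 - 1*(-4581) = -181*(-1/109)*7 + 4581 = (181/109)*7 + 4581 = 1267/109 + 4581 = 500596/109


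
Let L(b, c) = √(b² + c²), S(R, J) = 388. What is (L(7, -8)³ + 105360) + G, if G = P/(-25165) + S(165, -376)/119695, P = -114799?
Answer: 12694848255533/120484987 + 113*√113 ≈ 1.0657e+5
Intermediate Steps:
G = 550025213/120484987 (G = -114799/(-25165) + 388/119695 = -114799*(-1/25165) + 388*(1/119695) = 114799/25165 + 388/119695 = 550025213/120484987 ≈ 4.5651)
(L(7, -8)³ + 105360) + G = ((√(7² + (-8)²))³ + 105360) + 550025213/120484987 = ((√(49 + 64))³ + 105360) + 550025213/120484987 = ((√113)³ + 105360) + 550025213/120484987 = (113*√113 + 105360) + 550025213/120484987 = (105360 + 113*√113) + 550025213/120484987 = 12694848255533/120484987 + 113*√113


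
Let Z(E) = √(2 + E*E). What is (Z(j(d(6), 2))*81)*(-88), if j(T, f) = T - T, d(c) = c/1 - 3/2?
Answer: -7128*√2 ≈ -10081.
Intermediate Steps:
d(c) = -3/2 + c (d(c) = c*1 - 3*½ = c - 3/2 = -3/2 + c)
j(T, f) = 0
Z(E) = √(2 + E²)
(Z(j(d(6), 2))*81)*(-88) = (√(2 + 0²)*81)*(-88) = (√(2 + 0)*81)*(-88) = (√2*81)*(-88) = (81*√2)*(-88) = -7128*√2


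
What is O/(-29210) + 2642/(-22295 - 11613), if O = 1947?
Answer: -17898962/123806585 ≈ -0.14457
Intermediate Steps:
O/(-29210) + 2642/(-22295 - 11613) = 1947/(-29210) + 2642/(-22295 - 11613) = 1947*(-1/29210) + 2642/(-33908) = -1947/29210 + 2642*(-1/33908) = -1947/29210 - 1321/16954 = -17898962/123806585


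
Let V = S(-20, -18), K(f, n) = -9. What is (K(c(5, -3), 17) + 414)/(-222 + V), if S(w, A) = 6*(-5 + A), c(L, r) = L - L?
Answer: -9/8 ≈ -1.1250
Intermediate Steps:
c(L, r) = 0
S(w, A) = -30 + 6*A
V = -138 (V = -30 + 6*(-18) = -30 - 108 = -138)
(K(c(5, -3), 17) + 414)/(-222 + V) = (-9 + 414)/(-222 - 138) = 405/(-360) = 405*(-1/360) = -9/8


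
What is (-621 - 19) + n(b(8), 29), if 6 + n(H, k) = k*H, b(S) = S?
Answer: -414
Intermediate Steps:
n(H, k) = -6 + H*k (n(H, k) = -6 + k*H = -6 + H*k)
(-621 - 19) + n(b(8), 29) = (-621 - 19) + (-6 + 8*29) = -640 + (-6 + 232) = -640 + 226 = -414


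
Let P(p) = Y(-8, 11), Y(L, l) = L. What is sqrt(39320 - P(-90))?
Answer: 4*sqrt(2458) ≈ 198.31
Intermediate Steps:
P(p) = -8
sqrt(39320 - P(-90)) = sqrt(39320 - 1*(-8)) = sqrt(39320 + 8) = sqrt(39328) = 4*sqrt(2458)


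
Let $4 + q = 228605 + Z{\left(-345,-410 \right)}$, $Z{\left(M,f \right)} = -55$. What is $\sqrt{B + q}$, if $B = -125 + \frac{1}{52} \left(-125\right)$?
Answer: $\frac{\sqrt{154410971}}{26} \approx 477.93$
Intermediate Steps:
$q = 228546$ ($q = -4 + \left(228605 - 55\right) = -4 + 228550 = 228546$)
$B = - \frac{6625}{52}$ ($B = -125 + \frac{1}{52} \left(-125\right) = -125 - \frac{125}{52} = - \frac{6625}{52} \approx -127.4$)
$\sqrt{B + q} = \sqrt{- \frac{6625}{52} + 228546} = \sqrt{\frac{11877767}{52}} = \frac{\sqrt{154410971}}{26}$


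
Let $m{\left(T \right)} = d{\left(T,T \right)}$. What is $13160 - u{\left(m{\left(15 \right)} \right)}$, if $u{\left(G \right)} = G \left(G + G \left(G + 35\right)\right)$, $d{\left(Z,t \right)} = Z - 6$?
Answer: $9515$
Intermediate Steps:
$d{\left(Z,t \right)} = -6 + Z$ ($d{\left(Z,t \right)} = Z - 6 = -6 + Z$)
$m{\left(T \right)} = -6 + T$
$u{\left(G \right)} = G \left(G + G \left(35 + G\right)\right)$
$13160 - u{\left(m{\left(15 \right)} \right)} = 13160 - \left(-6 + 15\right)^{2} \left(36 + \left(-6 + 15\right)\right) = 13160 - 9^{2} \left(36 + 9\right) = 13160 - 81 \cdot 45 = 13160 - 3645 = 9515$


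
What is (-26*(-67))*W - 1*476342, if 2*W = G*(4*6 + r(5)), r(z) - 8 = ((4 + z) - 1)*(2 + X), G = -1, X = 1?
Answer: -525118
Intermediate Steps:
r(z) = 17 + 3*z (r(z) = 8 + ((4 + z) - 1)*(2 + 1) = 8 + (3 + z)*3 = 8 + (9 + 3*z) = 17 + 3*z)
W = -28 (W = (-(4*6 + (17 + 3*5)))/2 = (-(24 + (17 + 15)))/2 = (-(24 + 32))/2 = (-1*56)/2 = (1/2)*(-56) = -28)
(-26*(-67))*W - 1*476342 = -26*(-67)*(-28) - 1*476342 = 1742*(-28) - 476342 = -48776 - 476342 = -525118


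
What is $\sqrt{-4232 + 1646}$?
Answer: $i \sqrt{2586} \approx 50.853 i$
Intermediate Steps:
$\sqrt{-4232 + 1646} = \sqrt{-2586} = i \sqrt{2586}$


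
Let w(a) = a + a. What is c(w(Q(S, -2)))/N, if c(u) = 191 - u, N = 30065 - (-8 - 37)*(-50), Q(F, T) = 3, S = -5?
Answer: 37/5563 ≈ 0.0066511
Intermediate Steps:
w(a) = 2*a
N = 27815 (N = 30065 - (-45)*(-50) = 30065 - 1*2250 = 30065 - 2250 = 27815)
c(w(Q(S, -2)))/N = (191 - 2*3)/27815 = (191 - 1*6)*(1/27815) = (191 - 6)*(1/27815) = 185*(1/27815) = 37/5563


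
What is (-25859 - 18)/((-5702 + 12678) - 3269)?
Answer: -25877/3707 ≈ -6.9806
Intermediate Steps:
(-25859 - 18)/((-5702 + 12678) - 3269) = -25877/(6976 - 3269) = -25877/3707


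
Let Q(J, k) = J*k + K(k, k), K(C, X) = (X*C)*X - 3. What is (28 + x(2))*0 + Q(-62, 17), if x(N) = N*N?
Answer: 3856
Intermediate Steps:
x(N) = N²
K(C, X) = -3 + C*X² (K(C, X) = (C*X)*X - 3 = C*X² - 3 = -3 + C*X²)
Q(J, k) = -3 + k³ + J*k (Q(J, k) = J*k + (-3 + k*k²) = J*k + (-3 + k³) = -3 + k³ + J*k)
(28 + x(2))*0 + Q(-62, 17) = (28 + 2²)*0 + (-3 + 17³ - 62*17) = (28 + 4)*0 + (-3 + 4913 - 1054) = 32*0 + 3856 = 0 + 3856 = 3856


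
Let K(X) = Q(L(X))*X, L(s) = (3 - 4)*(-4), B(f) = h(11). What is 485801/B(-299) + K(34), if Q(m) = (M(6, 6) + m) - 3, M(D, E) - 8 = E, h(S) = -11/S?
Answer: -485291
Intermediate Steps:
M(D, E) = 8 + E
B(f) = -1 (B(f) = -11/11 = -11*1/11 = -1)
L(s) = 4 (L(s) = -1*(-4) = 4)
Q(m) = 11 + m (Q(m) = ((8 + 6) + m) - 3 = (14 + m) - 3 = 11 + m)
K(X) = 15*X (K(X) = (11 + 4)*X = 15*X)
485801/B(-299) + K(34) = 485801/(-1) + 15*34 = 485801*(-1) + 510 = -485801 + 510 = -485291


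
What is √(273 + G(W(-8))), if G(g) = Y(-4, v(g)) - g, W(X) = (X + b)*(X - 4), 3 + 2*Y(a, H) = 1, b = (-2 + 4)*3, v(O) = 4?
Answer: 2*√62 ≈ 15.748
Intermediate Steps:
b = 6 (b = 2*3 = 6)
Y(a, H) = -1 (Y(a, H) = -3/2 + (½)*1 = -3/2 + ½ = -1)
W(X) = (-4 + X)*(6 + X) (W(X) = (X + 6)*(X - 4) = (6 + X)*(-4 + X) = (-4 + X)*(6 + X))
G(g) = -1 - g
√(273 + G(W(-8))) = √(273 + (-1 - (-24 + (-8)² + 2*(-8)))) = √(273 + (-1 - (-24 + 64 - 16))) = √(273 + (-1 - 1*24)) = √(273 + (-1 - 24)) = √(273 - 25) = √248 = 2*√62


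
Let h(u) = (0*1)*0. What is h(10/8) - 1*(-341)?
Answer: 341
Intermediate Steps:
h(u) = 0 (h(u) = 0*0 = 0)
h(10/8) - 1*(-341) = 0 - 1*(-341) = 0 + 341 = 341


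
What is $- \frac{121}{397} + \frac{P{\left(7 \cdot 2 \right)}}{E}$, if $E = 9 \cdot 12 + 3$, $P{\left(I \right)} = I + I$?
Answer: $- \frac{2315}{44067} \approx -0.052534$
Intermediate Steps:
$P{\left(I \right)} = 2 I$
$E = 111$ ($E = 108 + 3 = 111$)
$- \frac{121}{397} + \frac{P{\left(7 \cdot 2 \right)}}{E} = - \frac{121}{397} + \frac{2 \cdot 7 \cdot 2}{111} = \left(-121\right) \frac{1}{397} + 2 \cdot 14 \cdot \frac{1}{111} = - \frac{121}{397} + 28 \cdot \frac{1}{111} = - \frac{121}{397} + \frac{28}{111} = - \frac{2315}{44067}$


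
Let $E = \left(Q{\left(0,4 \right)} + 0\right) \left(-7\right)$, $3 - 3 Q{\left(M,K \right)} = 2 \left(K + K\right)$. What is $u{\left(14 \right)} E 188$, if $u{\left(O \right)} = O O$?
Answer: $\frac{3353168}{3} \approx 1.1177 \cdot 10^{6}$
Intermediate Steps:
$Q{\left(M,K \right)} = 1 - \frac{4 K}{3}$ ($Q{\left(M,K \right)} = 1 - \frac{2 \left(K + K\right)}{3} = 1 - \frac{2 \cdot 2 K}{3} = 1 - \frac{4 K}{3}$)
$u{\left(O \right)} = O^{2}$
$E = \frac{91}{3}$ ($E = \left(\left(1 - \frac{16}{3}\right) + 0\right) \left(-7\right) = \left(- \frac{13}{3} + 0\right) \left(-7\right) = \left(- \frac{13}{3}\right) \left(-7\right) = \frac{91}{3} \approx 30.333$)
$u{\left(14 \right)} E 188 = 14^{2} \cdot \frac{91}{3} \cdot 188 = 196 \cdot \frac{91}{3} \cdot 188 = \frac{17836}{3} \cdot 188 = \frac{3353168}{3}$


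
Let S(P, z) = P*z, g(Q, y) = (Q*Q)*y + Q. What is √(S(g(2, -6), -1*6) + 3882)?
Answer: 3*√446 ≈ 63.356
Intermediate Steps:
g(Q, y) = Q + y*Q² (g(Q, y) = Q²*y + Q = y*Q² + Q = Q + y*Q²)
√(S(g(2, -6), -1*6) + 3882) = √((2*(1 + 2*(-6)))*(-1*6) + 3882) = √((2*(1 - 12))*(-6) + 3882) = √((2*(-11))*(-6) + 3882) = √(-22*(-6) + 3882) = √(132 + 3882) = √4014 = 3*√446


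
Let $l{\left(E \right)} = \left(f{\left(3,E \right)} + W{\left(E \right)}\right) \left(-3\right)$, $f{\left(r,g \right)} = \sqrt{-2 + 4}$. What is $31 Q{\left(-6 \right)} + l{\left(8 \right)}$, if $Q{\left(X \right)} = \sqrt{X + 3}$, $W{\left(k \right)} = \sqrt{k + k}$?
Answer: $-12 - 3 \sqrt{2} + 31 i \sqrt{3} \approx -16.243 + 53.694 i$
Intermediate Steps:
$f{\left(r,g \right)} = \sqrt{2}$
$W{\left(k \right)} = \sqrt{2} \sqrt{k}$ ($W{\left(k \right)} = \sqrt{2 k} = \sqrt{2} \sqrt{k}$)
$Q{\left(X \right)} = \sqrt{3 + X}$
$l{\left(E \right)} = - 3 \sqrt{2} - 3 \sqrt{2} \sqrt{E}$ ($l{\left(E \right)} = \left(\sqrt{2} + \sqrt{2} \sqrt{E}\right) \left(-3\right) = - 3 \sqrt{2} - 3 \sqrt{2} \sqrt{E}$)
$31 Q{\left(-6 \right)} + l{\left(8 \right)} = 31 \sqrt{3 - 6} + 3 \sqrt{2} \left(-1 - \sqrt{8}\right) = 31 \sqrt{-3} + 3 \sqrt{2} \left(-1 - 2 \sqrt{2}\right) = 31 i \sqrt{3} + 3 \sqrt{2} \left(-1 - 2 \sqrt{2}\right) = 3 \sqrt{2} \left(-1 - 2 \sqrt{2}\right) + 31 i \sqrt{3}$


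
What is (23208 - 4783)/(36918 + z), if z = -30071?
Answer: 18425/6847 ≈ 2.6910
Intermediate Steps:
(23208 - 4783)/(36918 + z) = (23208 - 4783)/(36918 - 30071) = 18425/6847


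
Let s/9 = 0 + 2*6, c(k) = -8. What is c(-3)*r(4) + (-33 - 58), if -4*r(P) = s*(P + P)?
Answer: 1637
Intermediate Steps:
s = 108 (s = 9*(0 + 2*6) = 9*(0 + 12) = 9*12 = 108)
r(P) = -54*P (r(P) = -27*(P + P) = -27*2*P = -54*P)
c(-3)*r(4) + (-33 - 58) = -(-432)*4 + (-33 - 58) = -8*(-216) - 91 = 1728 - 91 = 1637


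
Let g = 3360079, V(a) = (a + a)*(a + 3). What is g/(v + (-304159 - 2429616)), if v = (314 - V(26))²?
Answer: -3360079/1308139 ≈ -2.5686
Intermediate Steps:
V(a) = 2*a*(3 + a) (V(a) = (2*a)*(3 + a) = 2*a*(3 + a))
v = 1425636 (v = (314 - 2*26*(3 + 26))² = (314 - 2*26*29)² = (314 - 1*1508)² = (314 - 1508)² = (-1194)² = 1425636)
g/(v + (-304159 - 2429616)) = 3360079/(1425636 + (-304159 - 2429616)) = 3360079/(1425636 - 2733775) = 3360079/(-1308139) = 3360079*(-1/1308139) = -3360079/1308139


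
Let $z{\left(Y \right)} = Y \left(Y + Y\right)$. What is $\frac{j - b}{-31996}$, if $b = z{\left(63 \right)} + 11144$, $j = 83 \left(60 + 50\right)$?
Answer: $\frac{2488}{7999} \approx 0.31104$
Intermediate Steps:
$z{\left(Y \right)} = 2 Y^{2}$ ($z{\left(Y \right)} = Y 2 Y = 2 Y^{2}$)
$j = 9130$ ($j = 83 \cdot 110 = 9130$)
$b = 19082$ ($b = 2 \cdot 63^{2} + 11144 = 2 \cdot 3969 + 11144 = 7938 + 11144 = 19082$)
$\frac{j - b}{-31996} = \frac{9130 - 19082}{-31996} = \left(9130 - 19082\right) \left(- \frac{1}{31996}\right) = \left(-9952\right) \left(- \frac{1}{31996}\right) = \frac{2488}{7999}$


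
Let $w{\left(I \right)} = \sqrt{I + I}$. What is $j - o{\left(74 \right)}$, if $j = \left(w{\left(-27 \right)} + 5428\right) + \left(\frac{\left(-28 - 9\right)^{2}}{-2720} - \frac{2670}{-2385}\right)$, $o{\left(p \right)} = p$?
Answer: $\frac{2315764409}{432480} + 3 i \sqrt{6} \approx 5354.6 + 7.3485 i$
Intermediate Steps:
$w{\left(I \right)} = \sqrt{2} \sqrt{I}$ ($w{\left(I \right)} = \sqrt{2 I} = \sqrt{2} \sqrt{I}$)
$j = \frac{2347767929}{432480} + 3 i \sqrt{6}$ ($j = \left(\sqrt{2} \sqrt{-27} + 5428\right) + \left(\frac{\left(-28 - 9\right)^{2}}{-2720} - \frac{2670}{-2385}\right) = \left(\sqrt{2} \cdot 3 i \sqrt{3} + 5428\right) + \left(\left(-37\right)^{2} \left(- \frac{1}{2720}\right) - - \frac{178}{159}\right) = \left(3 i \sqrt{6} + 5428\right) + \left(1369 \left(- \frac{1}{2720}\right) + \frac{178}{159}\right) = \left(5428 + 3 i \sqrt{6}\right) + \left(- \frac{1369}{2720} + \frac{178}{159}\right) = \left(5428 + 3 i \sqrt{6}\right) + \frac{266489}{432480} = \frac{2347767929}{432480} + 3 i \sqrt{6} \approx 5428.6 + 7.3485 i$)
$j - o{\left(74 \right)} = \left(\frac{2347767929}{432480} + 3 i \sqrt{6}\right) - 74 = \frac{2315764409}{432480} + 3 i \sqrt{6}$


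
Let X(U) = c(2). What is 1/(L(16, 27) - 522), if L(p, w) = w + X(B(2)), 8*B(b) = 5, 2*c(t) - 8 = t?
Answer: -1/490 ≈ -0.0020408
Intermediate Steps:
c(t) = 4 + t/2
B(b) = 5/8 (B(b) = (⅛)*5 = 5/8)
X(U) = 5 (X(U) = 4 + (½)*2 = 4 + 1 = 5)
L(p, w) = 5 + w (L(p, w) = w + 5 = 5 + w)
1/(L(16, 27) - 522) = 1/((5 + 27) - 522) = 1/(32 - 522) = 1/(-490) = -1/490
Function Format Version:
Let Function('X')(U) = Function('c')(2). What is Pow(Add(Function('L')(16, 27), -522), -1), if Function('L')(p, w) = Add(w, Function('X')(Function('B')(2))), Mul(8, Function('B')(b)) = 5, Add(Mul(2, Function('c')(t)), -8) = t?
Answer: Rational(-1, 490) ≈ -0.0020408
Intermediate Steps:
Function('c')(t) = Add(4, Mul(Rational(1, 2), t))
Function('B')(b) = Rational(5, 8) (Function('B')(b) = Mul(Rational(1, 8), 5) = Rational(5, 8))
Function('X')(U) = 5 (Function('X')(U) = Add(4, Mul(Rational(1, 2), 2)) = Add(4, 1) = 5)
Function('L')(p, w) = Add(5, w) (Function('L')(p, w) = Add(w, 5) = Add(5, w))
Pow(Add(Function('L')(16, 27), -522), -1) = Pow(Add(Add(5, 27), -522), -1) = Pow(Add(32, -522), -1) = Pow(-490, -1) = Rational(-1, 490)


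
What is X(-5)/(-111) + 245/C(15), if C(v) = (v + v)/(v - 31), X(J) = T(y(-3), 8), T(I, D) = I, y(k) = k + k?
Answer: -14498/111 ≈ -130.61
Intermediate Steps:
y(k) = 2*k
X(J) = -6 (X(J) = 2*(-3) = -6)
C(v) = 2*v/(-31 + v) (C(v) = (2*v)/(-31 + v) = 2*v/(-31 + v))
X(-5)/(-111) + 245/C(15) = -6/(-111) + 245/((2*15/(-31 + 15))) = -6*(-1/111) + 245/((2*15/(-16))) = 2/37 + 245/((2*15*(-1/16))) = 2/37 + 245/(-15/8) = 2/37 + 245*(-8/15) = 2/37 - 392/3 = -14498/111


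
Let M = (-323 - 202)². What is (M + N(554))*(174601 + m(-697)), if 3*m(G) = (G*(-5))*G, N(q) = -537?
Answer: -174703070432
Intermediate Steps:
M = 275625 (M = (-525)² = 275625)
m(G) = -5*G²/3 (m(G) = ((G*(-5))*G)/3 = ((-5*G)*G)/3 = (-5*G²)/3 = -5*G²/3)
(M + N(554))*(174601 + m(-697)) = (275625 - 537)*(174601 - 5/3*(-697)²) = 275088*(174601 - 5/3*485809) = 275088*(174601 - 2429045/3) = 275088*(-1905242/3) = -174703070432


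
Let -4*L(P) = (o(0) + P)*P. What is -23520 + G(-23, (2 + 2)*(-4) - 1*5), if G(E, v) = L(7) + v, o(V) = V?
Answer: -94213/4 ≈ -23553.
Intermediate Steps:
L(P) = -P²/4 (L(P) = -(0 + P)*P/4 = -P*P/4 = -P²/4)
G(E, v) = -49/4 + v (G(E, v) = -¼*7² + v = -¼*49 + v = -49/4 + v)
-23520 + G(-23, (2 + 2)*(-4) - 1*5) = -23520 + (-49/4 + ((2 + 2)*(-4) - 1*5)) = -23520 + (-49/4 + (4*(-4) - 5)) = -23520 + (-49/4 + (-16 - 5)) = -23520 + (-49/4 - 21) = -23520 - 133/4 = -94213/4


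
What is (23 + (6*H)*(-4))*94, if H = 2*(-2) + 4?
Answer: 2162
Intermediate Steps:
H = 0 (H = -4 + 4 = 0)
(23 + (6*H)*(-4))*94 = (23 + (6*0)*(-4))*94 = (23 + 0*(-4))*94 = (23 + 0)*94 = 23*94 = 2162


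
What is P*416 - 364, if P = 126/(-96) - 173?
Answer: -72878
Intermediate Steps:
P = -2789/16 (P = 126*(-1/96) - 173 = -21/16 - 173 = -2789/16 ≈ -174.31)
P*416 - 364 = -2789/16*416 - 364 = -72514 - 364 = -72878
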